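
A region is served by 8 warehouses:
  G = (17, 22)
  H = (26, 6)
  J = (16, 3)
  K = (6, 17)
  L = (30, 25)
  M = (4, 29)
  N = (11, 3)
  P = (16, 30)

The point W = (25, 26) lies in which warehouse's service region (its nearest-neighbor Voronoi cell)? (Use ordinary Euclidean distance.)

L

Squared Euclidean distances:
|WG|² = 64 + 16 = 80
|WH|² = 1 + 400 = 401
|WJ|² = 81 + 529 = 610
|WK|² = 361 + 81 = 442
|WL|² = 25 + 1 = 26
|WM|² = 441 + 9 = 450
|WN|² = 196 + 529 = 725
|WP|² = 81 + 16 = 97
Minimum is at L.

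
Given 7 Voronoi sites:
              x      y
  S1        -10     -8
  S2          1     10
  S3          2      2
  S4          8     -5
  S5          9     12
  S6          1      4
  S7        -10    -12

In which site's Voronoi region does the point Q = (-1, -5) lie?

S3

Squared Euclidean distances:
|QS1|² = (-1−(-10))² + (-5−(-8))² = 81 + 9 = 90
|QS2|² = (-1−1)² + (-5−10)² = 4 + 225 = 229
|QS3|² = (-1−2)² + (-5−2)² = 9 + 49 = 58
|QS4|² = (-1−8)² + (-5−(-5))² = 81 + 0 = 81
|QS5|² = (-1−9)² + (-5−12)² = 100 + 289 = 389
|QS6|² = (-1−1)² + (-5−4)² = 4 + 81 = 85
|QS7|² = (-1−(-10))² + (-5−(-12))² = 81 + 49 = 130
S3 is nearest.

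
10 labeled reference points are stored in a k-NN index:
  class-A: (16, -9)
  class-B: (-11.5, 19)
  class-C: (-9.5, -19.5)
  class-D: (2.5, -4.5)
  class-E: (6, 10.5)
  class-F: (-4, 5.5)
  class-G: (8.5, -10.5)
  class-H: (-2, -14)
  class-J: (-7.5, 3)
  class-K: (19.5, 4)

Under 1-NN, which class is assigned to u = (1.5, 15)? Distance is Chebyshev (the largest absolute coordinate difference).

class-E

d(u, class-A) = max(14.5, 24) = 24
d(u, class-B) = max(13, 4) = 13
d(u, class-C) = max(11, 34.5) = 34.5
d(u, class-D) = max(1, 19.5) = 19.5
d(u, class-E) = max(4.5, 4.5) = 4.5
d(u, class-F) = max(5.5, 9.5) = 9.5
d(u, class-G) = max(7, 25.5) = 25.5
d(u, class-H) = max(3.5, 29) = 29
d(u, class-J) = max(9, 12) = 12
d(u, class-K) = max(18, 11) = 18
class-E is nearest.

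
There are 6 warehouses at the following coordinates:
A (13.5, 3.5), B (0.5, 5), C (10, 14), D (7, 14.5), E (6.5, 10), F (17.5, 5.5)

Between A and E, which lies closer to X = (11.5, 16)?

E

Compare squared distances:
|XA|² = (11.5−13.5)² + (16−3.5)² = 4 + 156.25 = 160.25
|XE|² = (11.5−6.5)² + (16−10)² = 25 + 36 = 61
160.25 > 61, so E is closer.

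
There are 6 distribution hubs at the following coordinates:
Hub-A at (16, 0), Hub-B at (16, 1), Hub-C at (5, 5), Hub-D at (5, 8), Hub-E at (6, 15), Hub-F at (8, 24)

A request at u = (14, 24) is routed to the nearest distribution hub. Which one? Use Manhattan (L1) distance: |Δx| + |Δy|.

d(u, Hub-A) = |14−16| + |24−0| = 2 + 24 = 26
d(u, Hub-B) = |14−16| + |24−1| = 2 + 23 = 25
d(u, Hub-C) = |14−5| + |24−5| = 9 + 19 = 28
d(u, Hub-D) = |14−5| + |24−8| = 9 + 16 = 25
d(u, Hub-E) = |14−6| + |24−15| = 8 + 9 = 17
d(u, Hub-F) = |14−8| + |24−24| = 6 + 0 = 6
The smallest is to Hub-F, so u lies in the Voronoi region of Hub-F.

Hub-F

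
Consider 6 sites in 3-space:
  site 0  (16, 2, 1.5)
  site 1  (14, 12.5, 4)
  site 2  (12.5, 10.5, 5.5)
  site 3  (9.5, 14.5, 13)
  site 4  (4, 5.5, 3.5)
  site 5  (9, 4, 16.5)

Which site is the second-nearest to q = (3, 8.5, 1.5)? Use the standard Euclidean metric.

Compare squared distances (the ordering matches that of the actual distances):
d²(q, site 0) = (3−16)² + (8.5−2)² + (1.5−1.5)² = 169 + 42.25 + 0 = 211.25
d²(q, site 1) = (3−14)² + (8.5−12.5)² + (1.5−4)² = 121 + 16 + 6.25 = 143.25
d²(q, site 2) = (3−12.5)² + (8.5−10.5)² + (1.5−5.5)² = 90.25 + 4 + 16 = 110.25
d²(q, site 3) = (3−9.5)² + (8.5−14.5)² + (1.5−13)² = 42.25 + 36 + 132.25 = 210.5
d²(q, site 4) = (3−4)² + (8.5−5.5)² + (1.5−3.5)² = 1 + 9 + 4 = 14
d²(q, site 5) = (3−9)² + (8.5−4)² + (1.5−16.5)² = 36 + 20.25 + 225 = 281.25
Sorted ascending: site 4, site 2, site 1, … — the second-nearest is site 2.

site 2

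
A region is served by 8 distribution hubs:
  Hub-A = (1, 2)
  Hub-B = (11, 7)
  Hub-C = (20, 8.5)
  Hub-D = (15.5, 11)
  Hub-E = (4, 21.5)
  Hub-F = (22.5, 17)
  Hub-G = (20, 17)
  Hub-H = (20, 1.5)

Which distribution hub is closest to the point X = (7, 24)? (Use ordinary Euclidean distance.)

Squared Euclidean distances:
d²(X, Hub-A) = 36 + 484 = 520
d²(X, Hub-B) = 16 + 289 = 305
d²(X, Hub-C) = 169 + 240.25 = 409.25
d²(X, Hub-D) = 72.25 + 169 = 241.25
d²(X, Hub-E) = 9 + 6.25 = 15.25
d²(X, Hub-F) = 240.25 + 49 = 289.25
d²(X, Hub-G) = 169 + 49 = 218
d²(X, Hub-H) = 169 + 506.25 = 675.25
Hub-E is nearest.

Hub-E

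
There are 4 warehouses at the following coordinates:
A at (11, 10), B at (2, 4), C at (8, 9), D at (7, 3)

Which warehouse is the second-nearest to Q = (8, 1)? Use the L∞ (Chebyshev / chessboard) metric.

d(Q,A) = max(3, 9) = 9
d(Q,B) = max(6, 3) = 6
d(Q,C) = max(0, 8) = 8
d(Q,D) = max(1, 2) = 2
Sorted ascending: D, B, C, … — the second-nearest is B.

B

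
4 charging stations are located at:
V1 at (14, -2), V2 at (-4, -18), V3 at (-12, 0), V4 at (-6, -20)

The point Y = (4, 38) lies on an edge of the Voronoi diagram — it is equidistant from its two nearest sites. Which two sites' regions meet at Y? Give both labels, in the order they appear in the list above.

V1 and V3

Squared distances from Y to each site:
|YV1|² = (4−14)² + (38−(-2))² = 100 + 1600 = 1700
|YV2|² = (4−(-4))² + (38−(-18))² = 64 + 3136 = 3200
|YV3|² = (4−(-12))² + (38−0)² = 256 + 1444 = 1700
|YV4|² = (4−(-6))² + (38−(-20))² = 100 + 3364 = 3464
Y is equidistant from V1 and V3 (both at squared distance 1700), and every other site is strictly farther — so Y lies on the V1–V3 Voronoi edge.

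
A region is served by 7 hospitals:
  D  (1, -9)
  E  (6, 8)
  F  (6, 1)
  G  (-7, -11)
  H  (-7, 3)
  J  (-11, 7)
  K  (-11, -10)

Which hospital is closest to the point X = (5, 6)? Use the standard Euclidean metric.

E

Since √ is increasing, it suffices to compare squared distances:
|XD|² = (5−1)² + (6−(-9))² = 16 + 225 = 241
|XE|² = (5−6)² + (6−8)² = 1 + 4 = 5
|XF|² = (5−6)² + (6−1)² = 1 + 25 = 26
|XG|² = (5−(-7))² + (6−(-11))² = 144 + 289 = 433
|XH|² = (5−(-7))² + (6−3)² = 144 + 9 = 153
|XJ|² = (5−(-11))² + (6−7)² = 256 + 1 = 257
|XK|² = (5−(-11))² + (6−(-10))² = 256 + 256 = 512
The smallest is to E, so X lies in the Voronoi region of E.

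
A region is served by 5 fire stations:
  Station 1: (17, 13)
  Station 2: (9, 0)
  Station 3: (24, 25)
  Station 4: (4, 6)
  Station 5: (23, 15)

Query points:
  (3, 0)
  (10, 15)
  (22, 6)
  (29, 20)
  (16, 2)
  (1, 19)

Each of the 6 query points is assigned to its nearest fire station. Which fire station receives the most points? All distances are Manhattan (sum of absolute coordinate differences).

Station 2

(3, 0) — d to each: Station 1:27, Station 2:6, Station 3:46, Station 4:7, Station 5:35 → nearest is Station 2
(10, 15) — d to each: Station 1:9, Station 2:16, Station 3:24, Station 4:15, Station 5:13 → nearest is Station 1
(22, 6) — d to each: Station 1:12, Station 2:19, Station 3:21, Station 4:18, Station 5:10 → nearest is Station 5
(29, 20) — d to each: Station 1:19, Station 2:40, Station 3:10, Station 4:39, Station 5:11 → nearest is Station 3
(16, 2) — d to each: Station 1:12, Station 2:9, Station 3:31, Station 4:16, Station 5:20 → nearest is Station 2
(1, 19) — d to each: Station 1:22, Station 2:27, Station 3:29, Station 4:16, Station 5:26 → nearest is Station 4
Tally — Station 1:1, Station 2:2, Station 3:1, Station 4:1, Station 5:1. Station 2 captures the most (2).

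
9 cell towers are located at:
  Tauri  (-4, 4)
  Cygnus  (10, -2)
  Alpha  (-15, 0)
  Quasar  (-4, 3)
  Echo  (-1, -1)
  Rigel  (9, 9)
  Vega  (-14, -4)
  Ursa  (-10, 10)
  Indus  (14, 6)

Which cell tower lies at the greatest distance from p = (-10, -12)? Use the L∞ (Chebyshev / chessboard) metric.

d(p, Tauri) = max(6, 16) = 16
d(p, Cygnus) = max(20, 10) = 20
d(p, Alpha) = max(5, 12) = 12
d(p, Quasar) = max(6, 15) = 15
d(p, Echo) = max(9, 11) = 11
d(p, Rigel) = max(19, 21) = 21
d(p, Vega) = max(4, 8) = 8
d(p, Ursa) = max(0, 22) = 22
d(p, Indus) = max(24, 18) = 24
The largest is to Indus.

Indus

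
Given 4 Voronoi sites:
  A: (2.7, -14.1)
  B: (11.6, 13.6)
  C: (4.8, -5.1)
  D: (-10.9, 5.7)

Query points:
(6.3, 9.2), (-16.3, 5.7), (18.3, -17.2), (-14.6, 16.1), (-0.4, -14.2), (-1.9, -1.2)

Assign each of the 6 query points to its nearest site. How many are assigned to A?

(6.3, 9.2) — d² to each: A:555.85, B:47.45, C:206.74, D:308.09 → nearest is B
(-16.3, 5.7) — d² to each: A:753.04, B:840.82, C:561.85, D:29.16 → nearest is D
(18.3, -17.2) — d² to each: A:252.97, B:993.53, C:328.66, D:1377.05 → nearest is A
(-14.6, 16.1) — d² to each: A:1211.33, B:692.69, C:825.8, D:121.85 → nearest is D
(-0.4, -14.2) — d² to each: A:9.62, B:916.84, C:109.85, D:506.26 → nearest is A
(-1.9, -1.2) — d² to each: A:187.57, B:401.29, C:60.1, D:128.61 → nearest is C
2 of the 6 points have A as nearest.

2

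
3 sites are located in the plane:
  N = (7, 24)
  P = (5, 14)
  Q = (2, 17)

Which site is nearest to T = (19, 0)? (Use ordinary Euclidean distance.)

P

Since √ is increasing, it suffices to compare squared distances:
|TN|² = (19−7)² + (0−24)² = 144 + 576 = 720
|TP|² = (19−5)² + (0−14)² = 196 + 196 = 392
|TQ|² = (19−2)² + (0−17)² = 289 + 289 = 578
The smallest is to P, so T lies in the Voronoi region of P.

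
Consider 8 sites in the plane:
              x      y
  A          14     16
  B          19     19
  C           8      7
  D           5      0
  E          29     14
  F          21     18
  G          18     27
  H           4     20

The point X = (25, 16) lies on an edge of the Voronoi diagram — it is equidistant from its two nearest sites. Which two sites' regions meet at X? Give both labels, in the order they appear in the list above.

E and F

Squared distances from X to each site:
|XA|² = (25−14)² + (16−16)² = 121 + 0 = 121
|XB|² = (25−19)² + (16−19)² = 36 + 9 = 45
|XC|² = (25−8)² + (16−7)² = 289 + 81 = 370
|XD|² = (25−5)² + (16−0)² = 400 + 256 = 656
|XE|² = (25−29)² + (16−14)² = 16 + 4 = 20
|XF|² = (25−21)² + (16−18)² = 16 + 4 = 20
|XG|² = (25−18)² + (16−27)² = 49 + 121 = 170
|XH|² = (25−4)² + (16−20)² = 441 + 16 = 457
X is equidistant from E and F (both at squared distance 20), and every other site is strictly farther — so X lies on the E–F Voronoi edge.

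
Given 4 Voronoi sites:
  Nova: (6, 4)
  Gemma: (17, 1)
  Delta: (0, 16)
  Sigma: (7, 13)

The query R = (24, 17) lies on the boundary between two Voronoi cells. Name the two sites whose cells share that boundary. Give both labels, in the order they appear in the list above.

Gemma and Sigma

Squared distances from R to each site:
d²(R, Nova) = (24−6)² + (17−4)² = 324 + 169 = 493
d²(R, Gemma) = (24−17)² + (17−1)² = 49 + 256 = 305
d²(R, Delta) = (24−0)² + (17−16)² = 576 + 1 = 577
d²(R, Sigma) = (24−7)² + (17−13)² = 289 + 16 = 305
R is equidistant from Gemma and Sigma (both at squared distance 305), and every other site is strictly farther — so R lies on the Gemma–Sigma Voronoi edge.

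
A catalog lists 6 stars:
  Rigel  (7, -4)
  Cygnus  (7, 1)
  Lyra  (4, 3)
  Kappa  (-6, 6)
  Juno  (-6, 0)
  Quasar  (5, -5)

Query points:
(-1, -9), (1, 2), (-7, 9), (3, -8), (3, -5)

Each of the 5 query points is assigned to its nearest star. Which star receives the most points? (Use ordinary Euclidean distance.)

Quasar

(-1, -9) — d² to each: Rigel:89, Cygnus:164, Lyra:169, Kappa:250, Juno:106, Quasar:52 → nearest is Quasar
(1, 2) — d² to each: Rigel:72, Cygnus:37, Lyra:10, Kappa:65, Juno:53, Quasar:65 → nearest is Lyra
(-7, 9) — d² to each: Rigel:365, Cygnus:260, Lyra:157, Kappa:10, Juno:82, Quasar:340 → nearest is Kappa
(3, -8) — d² to each: Rigel:32, Cygnus:97, Lyra:122, Kappa:277, Juno:145, Quasar:13 → nearest is Quasar
(3, -5) — d² to each: Rigel:17, Cygnus:52, Lyra:65, Kappa:202, Juno:106, Quasar:4 → nearest is Quasar
Tally — Lyra:1, Kappa:1, Quasar:3. Quasar captures the most (3).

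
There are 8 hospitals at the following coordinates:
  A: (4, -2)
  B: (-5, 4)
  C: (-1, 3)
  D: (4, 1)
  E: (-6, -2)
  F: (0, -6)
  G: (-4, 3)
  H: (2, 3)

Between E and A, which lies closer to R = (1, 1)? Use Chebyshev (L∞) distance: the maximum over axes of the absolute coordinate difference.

d(R,E) = max(7, 3) = 7
d(R,A) = max(3, 3) = 3
7 > 3, so A is closer.

A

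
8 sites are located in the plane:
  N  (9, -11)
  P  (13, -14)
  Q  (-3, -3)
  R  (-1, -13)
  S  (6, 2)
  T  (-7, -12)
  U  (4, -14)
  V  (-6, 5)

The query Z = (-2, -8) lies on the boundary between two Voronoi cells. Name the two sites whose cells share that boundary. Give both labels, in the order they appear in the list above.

Q and R

Squared distances from Z to each site:
|ZN|² = 121 + 9 = 130
|ZP|² = 225 + 36 = 261
|ZQ|² = 1 + 25 = 26
|ZR|² = 1 + 25 = 26
|ZS|² = 64 + 100 = 164
|ZT|² = 25 + 16 = 41
|ZU|² = 36 + 36 = 72
|ZV|² = 16 + 169 = 185
Z is equidistant from Q and R (both at squared distance 26), and every other site is strictly farther — so Z lies on the Q–R Voronoi edge.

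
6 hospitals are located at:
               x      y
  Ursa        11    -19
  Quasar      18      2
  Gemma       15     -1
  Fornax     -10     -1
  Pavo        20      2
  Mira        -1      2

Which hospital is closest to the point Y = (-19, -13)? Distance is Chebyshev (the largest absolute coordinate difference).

Fornax

d(Y, Ursa) = max(30, 6) = 30
d(Y, Quasar) = max(37, 15) = 37
d(Y, Gemma) = max(34, 12) = 34
d(Y, Fornax) = max(9, 12) = 12
d(Y, Pavo) = max(39, 15) = 39
d(Y, Mira) = max(18, 15) = 18
Fornax is nearest.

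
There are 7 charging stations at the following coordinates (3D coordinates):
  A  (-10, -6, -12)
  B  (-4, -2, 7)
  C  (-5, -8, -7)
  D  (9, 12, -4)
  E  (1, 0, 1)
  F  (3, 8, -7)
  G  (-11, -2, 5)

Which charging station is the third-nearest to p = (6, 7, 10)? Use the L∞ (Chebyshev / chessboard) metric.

d(p,A) = max(16, 13, 22) = 22
d(p,B) = max(10, 9, 3) = 10
d(p,C) = max(11, 15, 17) = 17
d(p,D) = max(3, 5, 14) = 14
d(p,E) = max(5, 7, 9) = 9
d(p,F) = max(3, 1, 17) = 17
d(p,G) = max(17, 9, 5) = 17
Sorted ascending: E, B, D, C, … — the third-nearest is D.

D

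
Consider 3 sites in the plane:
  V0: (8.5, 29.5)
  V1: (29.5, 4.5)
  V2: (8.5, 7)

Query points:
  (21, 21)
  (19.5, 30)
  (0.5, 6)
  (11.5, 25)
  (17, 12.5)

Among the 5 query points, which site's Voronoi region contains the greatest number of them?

(21, 21) — d² to each: V0:228.5, V1:344.5, V2:352.25 → nearest is V0
(19.5, 30) — d² to each: V0:121.25, V1:750.25, V2:650 → nearest is V0
(0.5, 6) — d² to each: V0:616.25, V1:843.25, V2:65 → nearest is V2
(11.5, 25) — d² to each: V0:29.25, V1:744.25, V2:333 → nearest is V0
(17, 12.5) — d² to each: V0:361.25, V1:220.25, V2:102.5 → nearest is V2
Tally — V0:3, V2:2. V0 captures the most (3).

V0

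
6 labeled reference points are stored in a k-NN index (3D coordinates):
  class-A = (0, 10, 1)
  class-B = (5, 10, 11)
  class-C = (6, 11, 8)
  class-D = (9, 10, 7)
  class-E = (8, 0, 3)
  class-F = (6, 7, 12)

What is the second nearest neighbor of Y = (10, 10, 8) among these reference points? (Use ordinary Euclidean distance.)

class-C

Compare squared distances (the ordering matches that of the actual distances):
d²(Y, class-A) = (10−0)² + (10−10)² + (8−1)² = 100 + 0 + 49 = 149
d²(Y, class-B) = (10−5)² + (10−10)² + (8−11)² = 25 + 0 + 9 = 34
d²(Y, class-C) = (10−6)² + (10−11)² + (8−8)² = 16 + 1 + 0 = 17
d²(Y, class-D) = (10−9)² + (10−10)² + (8−7)² = 1 + 0 + 1 = 2
d²(Y, class-E) = (10−8)² + (10−0)² + (8−3)² = 4 + 100 + 25 = 129
d²(Y, class-F) = (10−6)² + (10−7)² + (8−12)² = 16 + 9 + 16 = 41
Sorted ascending: class-D, class-C, class-B, … — the second-nearest is class-C.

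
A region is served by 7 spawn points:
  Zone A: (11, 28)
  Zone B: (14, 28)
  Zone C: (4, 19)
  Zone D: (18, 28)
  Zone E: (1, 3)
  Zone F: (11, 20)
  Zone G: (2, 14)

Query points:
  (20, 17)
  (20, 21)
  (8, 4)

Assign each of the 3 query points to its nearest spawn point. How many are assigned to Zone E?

(20, 17) — d² to each: Zone A:202, Zone B:157, Zone C:260, Zone D:125, Zone E:557, Zone F:90, Zone G:333 → nearest is Zone F
(20, 21) — d² to each: Zone A:130, Zone B:85, Zone C:260, Zone D:53, Zone E:685, Zone F:82, Zone G:373 → nearest is Zone D
(8, 4) — d² to each: Zone A:585, Zone B:612, Zone C:241, Zone D:676, Zone E:50, Zone F:265, Zone G:136 → nearest is Zone E
1 of the 3 points has Zone E as nearest.

1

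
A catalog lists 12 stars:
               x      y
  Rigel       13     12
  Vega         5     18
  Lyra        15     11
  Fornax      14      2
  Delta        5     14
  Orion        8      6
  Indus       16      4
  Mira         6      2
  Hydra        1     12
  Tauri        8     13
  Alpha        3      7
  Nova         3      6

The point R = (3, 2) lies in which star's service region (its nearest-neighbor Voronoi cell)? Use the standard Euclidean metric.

Since √ is increasing, it suffices to compare squared distances:
d²(R, Rigel) = (3−13)² + (2−12)² = 100 + 100 = 200
d²(R, Vega) = (3−5)² + (2−18)² = 4 + 256 = 260
d²(R, Lyra) = (3−15)² + (2−11)² = 144 + 81 = 225
d²(R, Fornax) = (3−14)² + (2−2)² = 121 + 0 = 121
d²(R, Delta) = (3−5)² + (2−14)² = 4 + 144 = 148
d²(R, Orion) = (3−8)² + (2−6)² = 25 + 16 = 41
d²(R, Indus) = (3−16)² + (2−4)² = 169 + 4 = 173
d²(R, Mira) = (3−6)² + (2−2)² = 9 + 0 = 9
d²(R, Hydra) = (3−1)² + (2−12)² = 4 + 100 = 104
d²(R, Tauri) = (3−8)² + (2−13)² = 25 + 121 = 146
d²(R, Alpha) = (3−3)² + (2−7)² = 0 + 25 = 25
d²(R, Nova) = (3−3)² + (2−6)² = 0 + 16 = 16
Minimum is at Mira.

Mira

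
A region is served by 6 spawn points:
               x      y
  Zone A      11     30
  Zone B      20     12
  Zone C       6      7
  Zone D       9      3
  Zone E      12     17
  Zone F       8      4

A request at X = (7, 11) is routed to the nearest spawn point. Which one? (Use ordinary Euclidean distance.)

Zone C

Squared Euclidean distances:
d²(X, Zone A) = 16 + 361 = 377
d²(X, Zone B) = 169 + 1 = 170
d²(X, Zone C) = 1 + 16 = 17
d²(X, Zone D) = 4 + 64 = 68
d²(X, Zone E) = 25 + 36 = 61
d²(X, Zone F) = 1 + 49 = 50
Zone C is nearest.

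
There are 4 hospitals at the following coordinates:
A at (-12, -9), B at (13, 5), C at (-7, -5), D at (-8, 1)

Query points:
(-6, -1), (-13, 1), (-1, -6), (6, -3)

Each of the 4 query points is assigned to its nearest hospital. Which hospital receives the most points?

D

(-6, -1) — d² to each: A:100, B:397, C:17, D:8 → nearest is D
(-13, 1) — d² to each: A:101, B:692, C:72, D:25 → nearest is D
(-1, -6) — d² to each: A:130, B:317, C:37, D:98 → nearest is C
(6, -3) — d² to each: A:360, B:113, C:173, D:212 → nearest is B
Tally — B:1, C:1, D:2. D captures the most (2).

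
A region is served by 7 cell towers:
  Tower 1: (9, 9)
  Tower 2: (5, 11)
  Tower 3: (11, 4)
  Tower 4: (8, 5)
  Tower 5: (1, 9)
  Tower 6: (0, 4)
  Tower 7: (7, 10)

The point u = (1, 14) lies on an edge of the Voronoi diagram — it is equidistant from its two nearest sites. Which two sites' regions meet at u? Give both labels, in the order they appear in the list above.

Squared distances from u to each site:
d²(u, Tower 1) = (1−9)² + (14−9)² = 64 + 25 = 89
d²(u, Tower 2) = (1−5)² + (14−11)² = 16 + 9 = 25
d²(u, Tower 3) = (1−11)² + (14−4)² = 100 + 100 = 200
d²(u, Tower 4) = (1−8)² + (14−5)² = 49 + 81 = 130
d²(u, Tower 5) = (1−1)² + (14−9)² = 0 + 25 = 25
d²(u, Tower 6) = (1−0)² + (14−4)² = 1 + 100 = 101
d²(u, Tower 7) = (1−7)² + (14−10)² = 36 + 16 = 52
u is equidistant from Tower 2 and Tower 5 (both at squared distance 25), and every other site is strictly farther — so u lies on the Tower 2–Tower 5 Voronoi edge.

Tower 2 and Tower 5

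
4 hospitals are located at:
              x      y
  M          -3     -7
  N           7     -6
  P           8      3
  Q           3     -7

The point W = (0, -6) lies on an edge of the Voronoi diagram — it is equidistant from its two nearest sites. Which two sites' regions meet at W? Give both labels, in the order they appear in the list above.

M and Q

Squared distances from W to each site:
|WM|² = (0−(-3))² + (-6−(-7))² = 9 + 1 = 10
|WN|² = (0−7)² + (-6−(-6))² = 49 + 0 = 49
|WP|² = (0−8)² + (-6−3)² = 64 + 81 = 145
|WQ|² = (0−3)² + (-6−(-7))² = 9 + 1 = 10
W is equidistant from M and Q (both at squared distance 10), and every other site is strictly farther — so W lies on the M–Q Voronoi edge.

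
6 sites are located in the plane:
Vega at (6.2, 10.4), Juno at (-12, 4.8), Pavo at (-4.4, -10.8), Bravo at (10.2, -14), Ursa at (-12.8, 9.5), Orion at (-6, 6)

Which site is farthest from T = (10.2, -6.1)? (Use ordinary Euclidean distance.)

Compare squared distances (the ordering matches that of the actual distances):
d²(T, Vega) = (10.2−6.2)² + (-6.1−10.4)² = 16 + 272.25 = 288.25
d²(T, Juno) = (10.2−(-12))² + (-6.1−4.8)² = 492.84 + 118.81 = 611.65
d²(T, Pavo) = (10.2−(-4.4))² + (-6.1−(-10.8))² = 213.16 + 22.09 = 235.25
d²(T, Bravo) = (10.2−10.2)² + (-6.1−(-14))² = 0 + 62.41 = 62.41
d²(T, Ursa) = (10.2−(-12.8))² + (-6.1−9.5)² = 529 + 243.36 = 772.36
d²(T, Orion) = (10.2−(-6))² + (-6.1−6)² = 262.44 + 146.41 = 408.85
The largest is to Ursa.

Ursa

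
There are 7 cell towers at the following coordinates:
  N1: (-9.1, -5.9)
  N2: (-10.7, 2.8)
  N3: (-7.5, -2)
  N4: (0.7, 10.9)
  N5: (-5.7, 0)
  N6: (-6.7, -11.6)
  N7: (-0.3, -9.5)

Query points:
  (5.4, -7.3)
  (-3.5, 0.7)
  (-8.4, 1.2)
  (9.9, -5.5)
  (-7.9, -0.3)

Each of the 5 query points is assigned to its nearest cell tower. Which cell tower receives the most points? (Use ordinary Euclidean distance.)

(5.4, -7.3) — d² to each: N1:212.21, N2:361.22, N3:194.5, N4:353.33, N5:176.5, N6:164.9, N7:37.33 → nearest is N7
(-3.5, 0.7) — d² to each: N1:74.92, N2:56.25, N3:23.29, N4:121.68, N5:5.33, N6:161.53, N7:114.28 → nearest is N5
(-8.4, 1.2) — d² to each: N1:50.9, N2:7.85, N3:11.05, N4:176.9, N5:8.73, N6:166.73, N7:180.1 → nearest is N2
(9.9, -5.5) — d² to each: N1:361.16, N2:493.25, N3:315.01, N4:353.6, N5:273.61, N6:312.77, N7:120.04 → nearest is N7
(-7.9, -0.3) — d² to each: N1:32.8, N2:17.45, N3:3.05, N4:199.4, N5:4.93, N6:129.13, N7:142.4 → nearest is N3
Tally — N2:1, N3:1, N5:1, N7:2. N7 captures the most (2).

N7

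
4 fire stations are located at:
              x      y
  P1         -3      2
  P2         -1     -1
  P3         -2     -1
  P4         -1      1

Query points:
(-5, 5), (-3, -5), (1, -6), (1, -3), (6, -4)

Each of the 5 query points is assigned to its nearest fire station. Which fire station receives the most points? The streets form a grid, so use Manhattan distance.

P2

(-5, 5) — d to each: P1:5, P2:10, P3:9, P4:8 → nearest is P1
(-3, -5) — d to each: P1:7, P2:6, P3:5, P4:8 → nearest is P3
(1, -6) — d to each: P1:12, P2:7, P3:8, P4:9 → nearest is P2
(1, -3) — d to each: P1:9, P2:4, P3:5, P4:6 → nearest is P2
(6, -4) — d to each: P1:15, P2:10, P3:11, P4:12 → nearest is P2
Tally — P1:1, P2:3, P3:1. P2 captures the most (3).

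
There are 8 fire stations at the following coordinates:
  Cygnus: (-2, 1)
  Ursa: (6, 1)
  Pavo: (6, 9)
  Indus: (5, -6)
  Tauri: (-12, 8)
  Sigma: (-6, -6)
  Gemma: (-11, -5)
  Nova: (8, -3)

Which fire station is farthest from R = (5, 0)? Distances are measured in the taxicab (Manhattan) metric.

Tauri

d(R, Cygnus) = |5−(-2)| + |0−1| = 7 + 1 = 8
d(R, Ursa) = |5−6| + |0−1| = 1 + 1 = 2
d(R, Pavo) = |5−6| + |0−9| = 1 + 9 = 10
d(R, Indus) = |5−5| + |0−(-6)| = 0 + 6 = 6
d(R, Tauri) = |5−(-12)| + |0−8| = 17 + 8 = 25
d(R, Sigma) = |5−(-6)| + |0−(-6)| = 11 + 6 = 17
d(R, Gemma) = |5−(-11)| + |0−(-5)| = 16 + 5 = 21
d(R, Nova) = |5−8| + |0−(-3)| = 3 + 3 = 6
The largest is to Tauri.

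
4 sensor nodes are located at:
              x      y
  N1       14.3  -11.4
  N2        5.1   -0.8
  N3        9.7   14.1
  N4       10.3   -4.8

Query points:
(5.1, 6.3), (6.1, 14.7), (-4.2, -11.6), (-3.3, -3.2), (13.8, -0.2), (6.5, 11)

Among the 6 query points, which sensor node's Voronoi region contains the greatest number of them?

(5.1, 6.3) — d² to each: N1:397.93, N2:50.41, N3:82, N4:150.25 → nearest is N2
(6.1, 14.7) — d² to each: N1:748.45, N2:241.25, N3:13.32, N4:397.89 → nearest is N3
(-4.2, -11.6) — d² to each: N1:342.29, N2:203.13, N3:853.7, N4:256.49 → nearest is N2
(-3.3, -3.2) — d² to each: N1:377, N2:76.32, N3:468.29, N4:187.52 → nearest is N2
(13.8, -0.2) — d² to each: N1:125.69, N2:76.05, N3:221.3, N4:33.41 → nearest is N4
(6.5, 11) — d² to each: N1:562.6, N2:141.2, N3:19.85, N4:264.08 → nearest is N3
Tally — N2:3, N3:2, N4:1. N2 captures the most (3).

N2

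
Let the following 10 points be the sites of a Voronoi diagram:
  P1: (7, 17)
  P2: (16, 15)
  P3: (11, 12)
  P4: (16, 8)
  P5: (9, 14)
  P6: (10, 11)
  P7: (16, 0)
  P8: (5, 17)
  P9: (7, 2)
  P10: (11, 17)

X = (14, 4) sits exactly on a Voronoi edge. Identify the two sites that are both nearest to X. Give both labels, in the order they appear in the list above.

P4 and P7

Squared distances from X to each site:
|XP1|² = 49 + 169 = 218
|XP2|² = 4 + 121 = 125
|XP3|² = 9 + 64 = 73
|XP4|² = 4 + 16 = 20
|XP5|² = 25 + 100 = 125
|XP6|² = 16 + 49 = 65
|XP7|² = 4 + 16 = 20
|XP8|² = 81 + 169 = 250
|XP9|² = 49 + 4 = 53
d²(X, P10) = 9 + 169 = 178
X is equidistant from P4 and P7 (both at squared distance 20), and every other site is strictly farther — so X lies on the P4–P7 Voronoi edge.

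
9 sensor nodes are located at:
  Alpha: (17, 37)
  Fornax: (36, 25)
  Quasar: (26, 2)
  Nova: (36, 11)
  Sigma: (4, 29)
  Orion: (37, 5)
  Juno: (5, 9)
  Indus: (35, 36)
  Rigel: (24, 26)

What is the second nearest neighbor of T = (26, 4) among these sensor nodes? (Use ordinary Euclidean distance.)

Compare squared distances (the ordering matches that of the actual distances):
d²(T, Alpha) = (26−17)² + (4−37)² = 81 + 1089 = 1170
d²(T, Fornax) = (26−36)² + (4−25)² = 100 + 441 = 541
d²(T, Quasar) = (26−26)² + (4−2)² = 0 + 4 = 4
d²(T, Nova) = (26−36)² + (4−11)² = 100 + 49 = 149
d²(T, Sigma) = (26−4)² + (4−29)² = 484 + 625 = 1109
d²(T, Orion) = (26−37)² + (4−5)² = 121 + 1 = 122
d²(T, Juno) = (26−5)² + (4−9)² = 441 + 25 = 466
d²(T, Indus) = (26−35)² + (4−36)² = 81 + 1024 = 1105
d²(T, Rigel) = (26−24)² + (4−26)² = 4 + 484 = 488
Sorted ascending: Quasar, Orion, Nova, … — the second-nearest is Orion.

Orion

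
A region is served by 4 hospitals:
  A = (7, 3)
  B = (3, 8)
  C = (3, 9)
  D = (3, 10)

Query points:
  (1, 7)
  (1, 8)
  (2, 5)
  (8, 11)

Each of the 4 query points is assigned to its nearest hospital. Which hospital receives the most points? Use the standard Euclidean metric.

B

(1, 7) — d² to each: A:52, B:5, C:8, D:13 → nearest is B
(1, 8) — d² to each: A:61, B:4, C:5, D:8 → nearest is B
(2, 5) — d² to each: A:29, B:10, C:17, D:26 → nearest is B
(8, 11) — d² to each: A:65, B:34, C:29, D:26 → nearest is D
Tally — B:3, D:1. B captures the most (3).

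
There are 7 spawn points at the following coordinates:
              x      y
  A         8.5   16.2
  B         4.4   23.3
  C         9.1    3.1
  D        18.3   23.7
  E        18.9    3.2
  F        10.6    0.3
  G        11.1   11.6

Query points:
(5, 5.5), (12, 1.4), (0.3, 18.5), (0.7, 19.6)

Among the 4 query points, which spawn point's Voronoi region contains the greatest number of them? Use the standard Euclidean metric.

B

(5, 5.5) — d² to each: A:126.74, B:317.2, C:22.57, D:508.13, E:198.5, F:58.4, G:74.42 → nearest is C
(12, 1.4) — d² to each: A:231.29, B:537.37, C:11.3, D:536.98, E:50.85, F:3.17, G:104.85 → nearest is F
(0.3, 18.5) — d² to each: A:72.53, B:39.85, C:314.6, D:351.04, E:580.05, F:437.33, G:164.25 → nearest is B
(0.7, 19.6) — d² to each: A:72.4, B:27.38, C:342.81, D:326.57, E:600.2, F:470.5, G:172.16 → nearest is B
Tally — B:2, C:1, F:1. B captures the most (2).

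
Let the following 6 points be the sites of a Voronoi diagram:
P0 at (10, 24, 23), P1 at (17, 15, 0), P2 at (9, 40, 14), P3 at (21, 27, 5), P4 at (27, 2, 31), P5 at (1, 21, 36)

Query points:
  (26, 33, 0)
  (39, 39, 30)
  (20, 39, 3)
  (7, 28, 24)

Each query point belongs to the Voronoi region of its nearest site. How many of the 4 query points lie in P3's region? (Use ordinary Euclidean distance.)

3

(26, 33, 0) — d² to each: P0:866, P1:405, P2:534, P3:86, P4:1923, P5:2065 → nearest is P3
(39, 39, 30) — d² to each: P0:1115, P1:1960, P2:1157, P3:1093, P4:1514, P5:1804 → nearest is P3
(20, 39, 3) — d² to each: P0:725, P1:594, P2:243, P3:149, P4:2202, P5:1774 → nearest is P3
(7, 28, 24) — d² to each: P0:26, P1:845, P2:248, P3:558, P4:1125, P5:229 → nearest is P0
3 of the 4 points have P3 as nearest.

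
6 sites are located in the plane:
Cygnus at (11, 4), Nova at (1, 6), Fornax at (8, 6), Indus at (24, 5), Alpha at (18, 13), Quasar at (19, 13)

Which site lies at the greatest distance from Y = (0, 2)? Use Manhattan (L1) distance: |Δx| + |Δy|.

Quasar

d(Y, Cygnus) = |0−11| + |2−4| = 11 + 2 = 13
d(Y, Nova) = |0−1| + |2−6| = 1 + 4 = 5
d(Y, Fornax) = |0−8| + |2−6| = 8 + 4 = 12
d(Y, Indus) = |0−24| + |2−5| = 24 + 3 = 27
d(Y, Alpha) = |0−18| + |2−13| = 18 + 11 = 29
d(Y, Quasar) = |0−19| + |2−13| = 19 + 11 = 30
The largest is to Quasar.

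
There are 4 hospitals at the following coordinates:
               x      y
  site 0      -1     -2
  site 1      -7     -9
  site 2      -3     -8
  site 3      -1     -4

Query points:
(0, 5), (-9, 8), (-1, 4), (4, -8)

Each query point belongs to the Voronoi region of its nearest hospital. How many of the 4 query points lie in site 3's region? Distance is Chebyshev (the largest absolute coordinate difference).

1

(0, 5) — d to each: site 0:7, site 1:14, site 2:13, site 3:9 → nearest is site 0
(-9, 8) — d to each: site 0:10, site 1:17, site 2:16, site 3:12 → nearest is site 0
(-1, 4) — d to each: site 0:6, site 1:13, site 2:12, site 3:8 → nearest is site 0
(4, -8) — d to each: site 0:6, site 1:11, site 2:7, site 3:5 → nearest is site 3
1 of the 4 points has site 3 as nearest.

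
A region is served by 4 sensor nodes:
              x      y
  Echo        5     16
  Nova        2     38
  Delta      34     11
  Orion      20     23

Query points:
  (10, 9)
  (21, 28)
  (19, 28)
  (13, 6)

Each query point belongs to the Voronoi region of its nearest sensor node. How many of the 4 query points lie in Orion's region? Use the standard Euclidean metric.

(10, 9) — d² to each: Echo:74, Nova:905, Delta:580, Orion:296 → nearest is Echo
(21, 28) — d² to each: Echo:400, Nova:461, Delta:458, Orion:26 → nearest is Orion
(19, 28) — d² to each: Echo:340, Nova:389, Delta:514, Orion:26 → nearest is Orion
(13, 6) — d² to each: Echo:164, Nova:1145, Delta:466, Orion:338 → nearest is Echo
2 of the 4 points have Orion as nearest.

2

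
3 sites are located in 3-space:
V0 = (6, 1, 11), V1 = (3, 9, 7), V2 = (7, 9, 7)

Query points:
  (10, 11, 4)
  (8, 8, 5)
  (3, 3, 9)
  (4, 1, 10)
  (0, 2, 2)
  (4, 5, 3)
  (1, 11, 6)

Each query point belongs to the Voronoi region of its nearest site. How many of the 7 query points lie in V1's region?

(10, 11, 4) — d² to each: V0:165, V1:62, V2:22 → nearest is V2
(8, 8, 5) — d² to each: V0:89, V1:30, V2:6 → nearest is V2
(3, 3, 9) — d² to each: V0:17, V1:40, V2:56 → nearest is V0
(4, 1, 10) — d² to each: V0:5, V1:74, V2:82 → nearest is V0
(0, 2, 2) — d² to each: V0:118, V1:83, V2:123 → nearest is V1
(4, 5, 3) — d² to each: V0:84, V1:33, V2:41 → nearest is V1
(1, 11, 6) — d² to each: V0:150, V1:9, V2:41 → nearest is V1
3 of the 7 points have V1 as nearest.

3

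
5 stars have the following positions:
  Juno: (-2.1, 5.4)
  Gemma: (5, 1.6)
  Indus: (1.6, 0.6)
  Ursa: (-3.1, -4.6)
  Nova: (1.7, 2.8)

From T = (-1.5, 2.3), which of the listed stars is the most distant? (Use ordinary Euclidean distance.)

Compare squared distances (the ordering matches that of the actual distances):
d²(T, Juno) = (-1.5−(-2.1))² + (2.3−5.4)² = 0.36 + 9.61 = 9.97
d²(T, Gemma) = (-1.5−5)² + (2.3−1.6)² = 42.25 + 0.49 = 42.74
d²(T, Indus) = (-1.5−1.6)² + (2.3−0.6)² = 9.61 + 2.89 = 12.5
d²(T, Ursa) = (-1.5−(-3.1))² + (2.3−(-4.6))² = 2.56 + 47.61 = 50.17
d²(T, Nova) = (-1.5−1.7)² + (2.3−2.8)² = 10.24 + 0.25 = 10.49
The largest is to Ursa.

Ursa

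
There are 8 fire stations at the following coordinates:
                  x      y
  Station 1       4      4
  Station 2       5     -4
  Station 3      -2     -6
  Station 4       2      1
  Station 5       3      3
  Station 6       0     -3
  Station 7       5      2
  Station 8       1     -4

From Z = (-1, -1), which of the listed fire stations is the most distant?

Since √ is increasing, it suffices to compare squared distances:
d²(Z, Station 1) = (-1−4)² + (-1−4)² = 25 + 25 = 50
d²(Z, Station 2) = (-1−5)² + (-1−(-4))² = 36 + 9 = 45
d²(Z, Station 3) = (-1−(-2))² + (-1−(-6))² = 1 + 25 = 26
d²(Z, Station 4) = (-1−2)² + (-1−1)² = 9 + 4 = 13
d²(Z, Station 5) = (-1−3)² + (-1−3)² = 16 + 16 = 32
d²(Z, Station 6) = (-1−0)² + (-1−(-3))² = 1 + 4 = 5
d²(Z, Station 7) = (-1−5)² + (-1−2)² = 36 + 9 = 45
d²(Z, Station 8) = (-1−1)² + (-1−(-4))² = 4 + 9 = 13
The largest is to Station 1.

Station 1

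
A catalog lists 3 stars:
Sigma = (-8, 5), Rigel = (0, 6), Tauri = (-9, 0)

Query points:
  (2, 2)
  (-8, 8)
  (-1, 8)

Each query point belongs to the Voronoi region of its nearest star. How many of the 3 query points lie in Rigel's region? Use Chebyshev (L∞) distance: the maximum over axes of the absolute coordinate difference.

2

(2, 2) — d to each: Sigma:10, Rigel:4, Tauri:11 → nearest is Rigel
(-8, 8) — d to each: Sigma:3, Rigel:8, Tauri:8 → nearest is Sigma
(-1, 8) — d to each: Sigma:7, Rigel:2, Tauri:8 → nearest is Rigel
2 of the 3 points have Rigel as nearest.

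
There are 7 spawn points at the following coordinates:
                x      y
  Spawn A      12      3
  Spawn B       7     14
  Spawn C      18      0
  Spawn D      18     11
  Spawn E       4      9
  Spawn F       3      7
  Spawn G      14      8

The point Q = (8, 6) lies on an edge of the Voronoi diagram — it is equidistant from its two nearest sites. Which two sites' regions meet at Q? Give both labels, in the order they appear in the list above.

Squared distances from Q to each site:
d²(Q, Spawn A) = (8−12)² + (6−3)² = 16 + 9 = 25
d²(Q, Spawn B) = (8−7)² + (6−14)² = 1 + 64 = 65
d²(Q, Spawn C) = (8−18)² + (6−0)² = 100 + 36 = 136
d²(Q, Spawn D) = (8−18)² + (6−11)² = 100 + 25 = 125
d²(Q, Spawn E) = (8−4)² + (6−9)² = 16 + 9 = 25
d²(Q, Spawn F) = (8−3)² + (6−7)² = 25 + 1 = 26
d²(Q, Spawn G) = (8−14)² + (6−8)² = 36 + 4 = 40
Q is equidistant from Spawn A and Spawn E (both at squared distance 25), and every other site is strictly farther — so Q lies on the Spawn A–Spawn E Voronoi edge.

Spawn A and Spawn E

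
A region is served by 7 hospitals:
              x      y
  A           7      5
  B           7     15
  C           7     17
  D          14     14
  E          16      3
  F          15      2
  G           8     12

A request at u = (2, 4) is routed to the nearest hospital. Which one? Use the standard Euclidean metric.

A

Compare squared distances (the ordering matches that of the actual distances):
|uA|² = (2−7)² + (4−5)² = 25 + 1 = 26
|uB|² = (2−7)² + (4−15)² = 25 + 121 = 146
|uC|² = (2−7)² + (4−17)² = 25 + 169 = 194
|uD|² = (2−14)² + (4−14)² = 144 + 100 = 244
|uE|² = (2−16)² + (4−3)² = 196 + 1 = 197
|uF|² = (2−15)² + (4−2)² = 169 + 4 = 173
|uG|² = (2−8)² + (4−12)² = 36 + 64 = 100
The smallest is to A, so u lies in the Voronoi region of A.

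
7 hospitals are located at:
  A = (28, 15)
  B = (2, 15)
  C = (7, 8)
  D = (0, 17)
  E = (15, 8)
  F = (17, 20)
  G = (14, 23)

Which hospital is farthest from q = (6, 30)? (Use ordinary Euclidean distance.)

A

Squared Euclidean distances:
|qA|² = (6−28)² + (30−15)² = 484 + 225 = 709
|qB|² = (6−2)² + (30−15)² = 16 + 225 = 241
|qC|² = (6−7)² + (30−8)² = 1 + 484 = 485
|qD|² = (6−0)² + (30−17)² = 36 + 169 = 205
|qE|² = (6−15)² + (30−8)² = 81 + 484 = 565
|qF|² = (6−17)² + (30−20)² = 121 + 100 = 221
|qG|² = (6−14)² + (30−23)² = 64 + 49 = 113
The largest is to A.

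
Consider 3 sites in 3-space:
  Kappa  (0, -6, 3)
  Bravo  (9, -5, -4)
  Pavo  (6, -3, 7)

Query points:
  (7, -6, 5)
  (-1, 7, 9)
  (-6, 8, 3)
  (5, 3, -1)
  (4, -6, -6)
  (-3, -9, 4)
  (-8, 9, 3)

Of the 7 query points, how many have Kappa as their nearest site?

3

(7, -6, 5) — d² to each: Kappa:53, Bravo:86, Pavo:14 → nearest is Pavo
(-1, 7, 9) — d² to each: Kappa:206, Bravo:413, Pavo:153 → nearest is Pavo
(-6, 8, 3) — d² to each: Kappa:232, Bravo:443, Pavo:281 → nearest is Kappa
(5, 3, -1) — d² to each: Kappa:122, Bravo:89, Pavo:101 → nearest is Bravo
(4, -6, -6) — d² to each: Kappa:97, Bravo:30, Pavo:182 → nearest is Bravo
(-3, -9, 4) — d² to each: Kappa:19, Bravo:224, Pavo:126 → nearest is Kappa
(-8, 9, 3) — d² to each: Kappa:289, Bravo:534, Pavo:356 → nearest is Kappa
3 of the 7 points have Kappa as nearest.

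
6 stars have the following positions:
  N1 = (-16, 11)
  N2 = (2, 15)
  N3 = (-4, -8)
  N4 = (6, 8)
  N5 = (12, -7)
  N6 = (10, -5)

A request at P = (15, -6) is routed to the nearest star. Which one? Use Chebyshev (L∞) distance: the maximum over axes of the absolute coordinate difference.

d(P,N1) = max(31, 17) = 31
d(P,N2) = max(13, 21) = 21
d(P,N3) = max(19, 2) = 19
d(P,N4) = max(9, 14) = 14
d(P,N5) = max(3, 1) = 3
d(P,N6) = max(5, 1) = 5
The smallest is to N5, so P lies in the Voronoi region of N5.

N5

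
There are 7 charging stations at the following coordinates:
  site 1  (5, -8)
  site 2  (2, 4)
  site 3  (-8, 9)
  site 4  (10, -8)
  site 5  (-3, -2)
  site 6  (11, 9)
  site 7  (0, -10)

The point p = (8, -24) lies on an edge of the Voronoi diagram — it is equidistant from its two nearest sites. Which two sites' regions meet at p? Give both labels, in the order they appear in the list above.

site 4 and site 7

Squared distances from p to each site:
d²(p, site 1) = (8−5)² + (-24−(-8))² = 9 + 256 = 265
d²(p, site 2) = (8−2)² + (-24−4)² = 36 + 784 = 820
d²(p, site 3) = (8−(-8))² + (-24−9)² = 256 + 1089 = 1345
d²(p, site 4) = (8−10)² + (-24−(-8))² = 4 + 256 = 260
d²(p, site 5) = (8−(-3))² + (-24−(-2))² = 121 + 484 = 605
d²(p, site 6) = (8−11)² + (-24−9)² = 9 + 1089 = 1098
d²(p, site 7) = (8−0)² + (-24−(-10))² = 64 + 196 = 260
p is equidistant from site 4 and site 7 (both at squared distance 260), and every other site is strictly farther — so p lies on the site 4–site 7 Voronoi edge.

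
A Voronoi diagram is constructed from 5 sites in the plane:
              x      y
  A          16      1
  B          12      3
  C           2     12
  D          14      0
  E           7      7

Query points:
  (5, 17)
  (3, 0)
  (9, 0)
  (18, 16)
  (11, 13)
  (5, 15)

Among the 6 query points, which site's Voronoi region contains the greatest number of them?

E

(5, 17) — d² to each: A:377, B:245, C:34, D:370, E:104 → nearest is C
(3, 0) — d² to each: A:170, B:90, C:145, D:121, E:65 → nearest is E
(9, 0) — d² to each: A:50, B:18, C:193, D:25, E:53 → nearest is B
(18, 16) — d² to each: A:229, B:205, C:272, D:272, E:202 → nearest is E
(11, 13) — d² to each: A:169, B:101, C:82, D:178, E:52 → nearest is E
(5, 15) — d² to each: A:317, B:193, C:18, D:306, E:68 → nearest is C
Tally — B:1, C:2, E:3. E captures the most (3).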